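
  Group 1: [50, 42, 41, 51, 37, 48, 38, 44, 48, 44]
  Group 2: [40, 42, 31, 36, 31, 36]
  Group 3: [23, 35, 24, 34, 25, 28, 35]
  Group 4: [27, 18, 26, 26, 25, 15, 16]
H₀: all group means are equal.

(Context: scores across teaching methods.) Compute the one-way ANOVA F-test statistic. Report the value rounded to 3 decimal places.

test statistic = 30.061

Group means [44.30, 36.00, 29.14, 21.86], grand mean 33.867
SSB = Σnᵢ(x̄ᵢ−x̄)² = 2281.652; SSW = ΣΣ(x−x̄ᵢ)² = 657.814
MSB = 2281.652/3 = 760.5508; MSW = 657.814/26 = 25.3005
F = MSB/MSW = 30.0606
df = (3, 26)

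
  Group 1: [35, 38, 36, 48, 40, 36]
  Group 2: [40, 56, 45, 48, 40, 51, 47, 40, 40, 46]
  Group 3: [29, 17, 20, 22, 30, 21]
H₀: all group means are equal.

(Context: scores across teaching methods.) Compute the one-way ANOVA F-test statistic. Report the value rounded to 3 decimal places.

test statistic = 33.715

Group means [38.83, 45.30, 23.17], grand mean 37.500
SSB = Σnᵢ(x̄ᵢ−x̄)² = 1851.733; SSW = ΣΣ(x−x̄ᵢ)² = 521.767
MSB = 1851.733/2 = 925.8667; MSW = 521.767/19 = 27.4614
F = MSB/MSW = 33.7152
df = (2, 19)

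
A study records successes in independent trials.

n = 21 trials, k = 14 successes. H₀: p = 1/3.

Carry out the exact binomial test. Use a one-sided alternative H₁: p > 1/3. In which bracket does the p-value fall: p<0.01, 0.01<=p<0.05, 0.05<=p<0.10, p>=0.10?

p-value bracket: p<0.01

Exact binomial: n=21, k=14, p₀=1/3=0.3333
P(X≥14) from Σ C(n,i)·p₀^i·(1−p₀)^(n−i)
p-value (one-sided, H₁ greater) = 0.00183
→ bracket: p<0.01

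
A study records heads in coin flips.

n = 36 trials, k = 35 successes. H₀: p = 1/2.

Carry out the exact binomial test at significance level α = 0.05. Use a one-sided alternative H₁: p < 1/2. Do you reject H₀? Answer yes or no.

reject H₀: no

Exact binomial: n=36, k=35, p₀=1/2=0.5000
P(X≤35) from Σ C(n,i)·p₀^i·(1−p₀)^(n−i)
p-value (one-sided, H₁ less) = 1.00000
At α=0.05: p ≥ α → fail to reject H₀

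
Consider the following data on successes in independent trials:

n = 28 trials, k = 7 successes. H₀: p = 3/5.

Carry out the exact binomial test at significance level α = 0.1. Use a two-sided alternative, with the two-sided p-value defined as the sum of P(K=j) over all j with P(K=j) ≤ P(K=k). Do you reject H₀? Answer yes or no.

Exact binomial: n=28, k=7, p₀=3/5=0.6000
P(X=j) = C(n,j)·p₀^j·(1−p₀)^(n−j); p = Σ P(X=j) over j with P(X=j) ≤ P(X=7)
p-value (two-sided) = 0.00030
At α=0.1: p < α → reject H₀

reject H₀: yes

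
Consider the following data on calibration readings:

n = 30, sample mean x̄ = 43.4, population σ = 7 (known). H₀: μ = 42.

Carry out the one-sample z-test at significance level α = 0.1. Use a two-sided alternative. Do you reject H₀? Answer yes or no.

SE = σ/√n = 7/√30 = 1.2780
z = (x̄−μ₀)/SE = (43.4−42)/1.2780 = 1.0954
p-value (two-sided) = 0.27332
At α=0.1: p ≥ α → fail to reject H₀

reject H₀: no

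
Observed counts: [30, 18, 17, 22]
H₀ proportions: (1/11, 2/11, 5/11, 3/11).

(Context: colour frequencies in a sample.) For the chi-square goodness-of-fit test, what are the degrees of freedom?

degrees of freedom = 3

df = k − 1 = 4 − 1 = 3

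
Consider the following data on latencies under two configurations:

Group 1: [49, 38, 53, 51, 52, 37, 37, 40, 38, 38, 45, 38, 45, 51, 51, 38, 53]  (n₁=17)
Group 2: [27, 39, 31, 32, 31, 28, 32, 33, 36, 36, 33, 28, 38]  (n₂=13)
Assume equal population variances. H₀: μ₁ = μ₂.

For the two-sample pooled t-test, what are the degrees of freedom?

df = n₁ + n₂ − 2 = 17 + 13 − 2 = 28

degrees of freedom = 28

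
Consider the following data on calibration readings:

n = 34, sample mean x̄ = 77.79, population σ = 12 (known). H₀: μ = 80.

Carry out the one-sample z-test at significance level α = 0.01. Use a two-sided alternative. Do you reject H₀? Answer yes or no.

reject H₀: no

SE = σ/√n = 12/√34 = 2.0580
z = (x̄−μ₀)/SE = (77.79−80)/2.0580 = -1.0739
p-value (two-sided) = 0.28288
At α=0.01: p ≥ α → fail to reject H₀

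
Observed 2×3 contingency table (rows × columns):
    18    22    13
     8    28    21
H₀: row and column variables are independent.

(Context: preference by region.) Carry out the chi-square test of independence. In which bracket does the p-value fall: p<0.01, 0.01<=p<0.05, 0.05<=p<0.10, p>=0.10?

Row totals [53, 57], col totals [26, 50, 34], n=110
χ² = (18−12.53)²/12.53 + (22−24.09)²/24.09 + (13−16.38)²/16.38 + (8−13.47)²/13.47 + (28−25.91)²/25.91 + (21−17.62)²/17.62 = 6.3114
df = 2
p-value (upper-tail) = 0.04261
→ bracket: 0.01<=p<0.05

p-value bracket: 0.01<=p<0.05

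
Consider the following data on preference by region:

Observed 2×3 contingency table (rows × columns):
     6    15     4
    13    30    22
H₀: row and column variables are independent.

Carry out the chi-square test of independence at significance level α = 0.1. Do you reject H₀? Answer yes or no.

reject H₀: no

Row totals [25, 65], col totals [19, 45, 26], n=90
χ² = (6−5.28)²/5.28 + (15−12.50)²/12.50 + (4−7.22)²/7.22 + (13−13.72)²/13.72 + (30−32.50)²/32.50 + (22−18.78)²/18.78 = 2.8197
df = 2
p-value (upper-tail) = 0.24418
At α=0.1: p ≥ α → fail to reject H₀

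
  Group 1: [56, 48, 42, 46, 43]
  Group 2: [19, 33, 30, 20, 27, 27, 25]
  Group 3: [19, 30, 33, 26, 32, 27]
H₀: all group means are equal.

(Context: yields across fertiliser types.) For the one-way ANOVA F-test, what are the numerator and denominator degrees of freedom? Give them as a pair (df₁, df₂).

k = 3 groups, N = 18 total
df = (k−1, N−k) = (3−1, 18−3) = (2, 15)

degrees of freedom = [2, 15]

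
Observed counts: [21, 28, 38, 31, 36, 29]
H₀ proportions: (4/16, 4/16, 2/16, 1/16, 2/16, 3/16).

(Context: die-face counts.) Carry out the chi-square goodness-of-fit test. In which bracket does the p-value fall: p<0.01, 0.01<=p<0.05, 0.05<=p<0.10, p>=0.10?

p-value bracket: p<0.01

n = 183; E_i = n·p_i = [45.75, 45.75, 22.88, 11.44, 22.88, 34.31]
χ² = (21−45.75)²/45.75 + (28−45.75)²/45.75 + (38−22.88)²/22.88 + (31−11.44)²/11.44 + (36−22.88)²/22.88 + (29−34.31)²/34.31 = 72.0893
df = 5
p-value (upper-tail) = 0.00000
→ bracket: p<0.01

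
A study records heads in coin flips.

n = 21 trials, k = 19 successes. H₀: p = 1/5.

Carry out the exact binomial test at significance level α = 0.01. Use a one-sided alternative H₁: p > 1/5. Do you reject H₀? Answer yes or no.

reject H₀: yes

Exact binomial: n=21, k=19, p₀=1/5=0.2000
P(X≥19) from Σ C(n,i)·p₀^i·(1−p₀)^(n−i)
p-value (one-sided, H₁ greater) = 0.00000
At α=0.01: p < α → reject H₀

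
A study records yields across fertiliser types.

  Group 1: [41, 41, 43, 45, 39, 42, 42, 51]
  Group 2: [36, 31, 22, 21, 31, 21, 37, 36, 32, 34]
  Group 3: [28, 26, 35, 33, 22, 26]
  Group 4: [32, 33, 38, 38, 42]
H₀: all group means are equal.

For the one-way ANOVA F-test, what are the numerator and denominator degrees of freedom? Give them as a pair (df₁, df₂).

k = 4 groups, N = 29 total
df = (k−1, N−k) = (4−1, 29−4) = (3, 25)

degrees of freedom = [3, 25]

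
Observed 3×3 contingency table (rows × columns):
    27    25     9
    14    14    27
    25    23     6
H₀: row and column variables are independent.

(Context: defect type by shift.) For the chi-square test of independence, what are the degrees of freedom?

degrees of freedom = 4

df = (r−1)(c−1) = (3−1)·(3−1) = 4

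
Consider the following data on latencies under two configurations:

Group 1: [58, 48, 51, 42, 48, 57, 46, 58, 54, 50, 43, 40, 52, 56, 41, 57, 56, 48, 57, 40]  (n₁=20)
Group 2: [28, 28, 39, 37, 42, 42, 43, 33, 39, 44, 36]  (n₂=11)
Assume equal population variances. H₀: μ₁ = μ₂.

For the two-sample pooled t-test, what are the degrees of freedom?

df = n₁ + n₂ − 2 = 20 + 11 − 2 = 29

degrees of freedom = 29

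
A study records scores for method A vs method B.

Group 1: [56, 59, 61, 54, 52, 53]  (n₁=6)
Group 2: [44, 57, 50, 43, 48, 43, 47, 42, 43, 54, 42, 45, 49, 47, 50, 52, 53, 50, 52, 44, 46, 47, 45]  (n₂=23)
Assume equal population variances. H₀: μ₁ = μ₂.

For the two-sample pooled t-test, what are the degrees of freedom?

df = n₁ + n₂ − 2 = 6 + 23 − 2 = 27

degrees of freedom = 27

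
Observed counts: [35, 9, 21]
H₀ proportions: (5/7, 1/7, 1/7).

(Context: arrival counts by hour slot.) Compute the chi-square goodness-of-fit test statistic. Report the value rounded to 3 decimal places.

n = 65; E_i = n·p_i = [46.43, 9.29, 9.29]
χ² = (35−46.43)²/46.43 + (9−9.29)²/9.29 + (21−9.29)²/9.29 = 17.6000
df = 2

test statistic = 17.600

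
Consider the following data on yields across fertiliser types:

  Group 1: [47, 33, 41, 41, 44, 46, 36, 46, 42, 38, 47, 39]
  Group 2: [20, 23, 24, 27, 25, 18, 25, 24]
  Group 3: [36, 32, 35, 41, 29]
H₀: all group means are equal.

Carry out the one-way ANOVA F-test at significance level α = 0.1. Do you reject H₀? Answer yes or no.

reject H₀: yes

Group means [41.67, 23.25, 34.60], grand mean 34.360
SSB = Σnᵢ(x̄ᵢ−x̄)² = 1628.393; SSW = ΣΣ(x−x̄ᵢ)² = 369.367
MSB = 1628.393/2 = 814.1967; MSW = 369.367/22 = 16.7894
F = MSB/MSW = 48.4947
df = (2, 22)
p-value (upper-tail) = 0.00000
At α=0.1: p < α → reject H₀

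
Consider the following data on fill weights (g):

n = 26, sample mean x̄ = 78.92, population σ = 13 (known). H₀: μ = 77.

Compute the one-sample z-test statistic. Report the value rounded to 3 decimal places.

test statistic = 0.753

SE = σ/√n = 13/√26 = 2.5495
z = (x̄−μ₀)/SE = (78.92−77)/2.5495 = 0.7531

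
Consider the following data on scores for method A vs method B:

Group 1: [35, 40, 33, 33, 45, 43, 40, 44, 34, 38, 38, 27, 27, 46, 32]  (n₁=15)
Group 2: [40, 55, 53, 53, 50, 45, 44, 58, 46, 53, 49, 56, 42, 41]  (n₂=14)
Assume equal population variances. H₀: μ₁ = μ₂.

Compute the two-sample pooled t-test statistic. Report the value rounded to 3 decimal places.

test statistic = -5.331

x̄₁=37.000, s₁=6.094, n₁=15
x̄₂=48.929, s₂=5.942, n₂=14
s_p² = [14·6.094² + 13·5.942²]/27 = 36.2566
SE = √(s_p²·(1/15+1/14)) = 2.2376
t = (37.000−48.929)/2.2376 = -5.3310
df = 27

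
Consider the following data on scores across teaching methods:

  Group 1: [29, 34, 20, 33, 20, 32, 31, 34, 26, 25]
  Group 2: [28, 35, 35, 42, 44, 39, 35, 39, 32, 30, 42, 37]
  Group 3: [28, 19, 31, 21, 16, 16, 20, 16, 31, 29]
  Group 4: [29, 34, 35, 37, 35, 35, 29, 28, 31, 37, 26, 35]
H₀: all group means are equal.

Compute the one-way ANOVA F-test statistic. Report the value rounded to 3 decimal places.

test statistic = 14.371

Group means [28.40, 36.50, 22.70, 32.58], grand mean 30.455
SSB = Σnᵢ(x̄ᵢ−x̄)² = 1136.492; SSW = ΣΣ(x−x̄ᵢ)² = 1054.417
MSB = 1136.492/3 = 378.8308; MSW = 1054.417/40 = 26.3604
F = MSB/MSW = 14.3712
df = (3, 40)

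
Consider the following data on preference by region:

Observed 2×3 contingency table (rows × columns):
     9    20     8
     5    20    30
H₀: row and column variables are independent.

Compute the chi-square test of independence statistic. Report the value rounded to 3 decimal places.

test statistic = 10.770

Row totals [37, 55], col totals [14, 40, 38], n=92
χ² = (9−5.63)²/5.63 + (20−16.09)²/16.09 + (8−15.28)²/15.28 + (5−8.37)²/8.37 + (20−23.91)²/23.91 + (30−22.72)²/22.72 = 10.7702
df = 2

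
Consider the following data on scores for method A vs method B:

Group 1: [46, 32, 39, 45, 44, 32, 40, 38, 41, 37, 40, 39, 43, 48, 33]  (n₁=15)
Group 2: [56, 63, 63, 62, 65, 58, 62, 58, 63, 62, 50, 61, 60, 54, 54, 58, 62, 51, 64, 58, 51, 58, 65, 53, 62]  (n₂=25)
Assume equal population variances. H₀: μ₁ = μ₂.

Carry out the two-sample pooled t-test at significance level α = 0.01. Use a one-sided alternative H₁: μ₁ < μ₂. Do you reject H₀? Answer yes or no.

x̄₁=39.800, s₁=4.945, n₁=15
x̄₂=58.920, s₂=4.582, n₂=25
s_p² = [14·4.945² + 24·4.582²]/38 = 22.2695
SE = √(s_p²·(1/15+1/25)) = 1.5412
t = (39.800−58.920)/1.5412 = -12.4056
df = 38
p-value (one-sided, H₁ less) = 0.00000
At α=0.01: p < α → reject H₀

reject H₀: yes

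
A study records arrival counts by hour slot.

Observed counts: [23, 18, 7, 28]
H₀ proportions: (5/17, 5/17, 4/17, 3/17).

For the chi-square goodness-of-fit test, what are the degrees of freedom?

degrees of freedom = 3

df = k − 1 = 4 − 1 = 3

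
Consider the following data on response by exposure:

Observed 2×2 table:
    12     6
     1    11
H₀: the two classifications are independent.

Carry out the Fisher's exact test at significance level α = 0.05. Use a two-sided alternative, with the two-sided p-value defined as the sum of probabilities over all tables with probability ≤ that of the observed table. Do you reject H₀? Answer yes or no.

Margins: r₁=18, r₂=12, c₁=13, c₂=17, n=30
p_obs = C(18,12)·C(12,1)/C(30,13); sum pmf over tables with pmf ≤ p_obs
p-value (two-sided) = 0.00240
At α=0.05: p < α → reject H₀

reject H₀: yes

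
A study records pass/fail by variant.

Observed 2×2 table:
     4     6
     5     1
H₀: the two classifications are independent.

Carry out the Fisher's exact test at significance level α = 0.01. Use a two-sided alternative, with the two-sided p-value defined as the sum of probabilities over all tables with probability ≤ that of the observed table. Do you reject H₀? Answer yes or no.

Margins: r₁=10, r₂=6, c₁=9, c₂=7, n=16
p_obs = C(10,4)·C(6,5)/C(16,9); sum pmf over tables with pmf ≤ p_obs
p-value (two-sided) = 0.14510
At α=0.01: p ≥ α → fail to reject H₀

reject H₀: no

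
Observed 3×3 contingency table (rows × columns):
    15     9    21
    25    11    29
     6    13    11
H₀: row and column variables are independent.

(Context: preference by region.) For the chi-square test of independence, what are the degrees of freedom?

df = (r−1)(c−1) = (3−1)·(3−1) = 4

degrees of freedom = 4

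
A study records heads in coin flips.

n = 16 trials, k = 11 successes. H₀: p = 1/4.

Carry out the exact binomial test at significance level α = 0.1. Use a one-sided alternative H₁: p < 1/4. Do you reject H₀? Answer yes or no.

Exact binomial: n=16, k=11, p₀=1/4=0.2500
P(X≤11) from Σ C(n,i)·p₀^i·(1−p₀)^(n−i)
p-value (one-sided, H₁ less) = 0.99996
At α=0.1: p ≥ α → fail to reject H₀

reject H₀: no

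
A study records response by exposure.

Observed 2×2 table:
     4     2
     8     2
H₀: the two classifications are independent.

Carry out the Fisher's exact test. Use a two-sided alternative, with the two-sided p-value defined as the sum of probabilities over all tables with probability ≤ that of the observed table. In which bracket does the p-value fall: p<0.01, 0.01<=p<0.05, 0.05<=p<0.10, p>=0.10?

p-value bracket: p>=0.10

Margins: r₁=6, r₂=10, c₁=12, c₂=4, n=16
p_obs = C(6,4)·C(10,8)/C(16,12); sum pmf over tables with pmf ≤ p_obs
p-value (two-sided) = 0.60440
→ bracket: p>=0.10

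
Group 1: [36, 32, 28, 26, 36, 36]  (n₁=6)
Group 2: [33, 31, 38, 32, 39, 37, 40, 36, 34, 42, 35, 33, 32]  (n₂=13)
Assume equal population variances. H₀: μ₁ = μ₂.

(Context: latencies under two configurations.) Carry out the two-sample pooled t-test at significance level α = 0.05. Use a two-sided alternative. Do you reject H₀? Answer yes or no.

reject H₀: no

x̄₁=32.333, s₁=4.457, n₁=6
x̄₂=35.538, s₂=3.455, n₂=13
s_p² = [5·4.457² + 12·3.455²]/17 = 14.2685
SE = √(s_p²·(1/6+1/13)) = 1.8643
t = (32.333−35.538)/1.8643 = -1.7192
df = 17
p-value (two-sided) = 0.10373
At α=0.05: p ≥ α → fail to reject H₀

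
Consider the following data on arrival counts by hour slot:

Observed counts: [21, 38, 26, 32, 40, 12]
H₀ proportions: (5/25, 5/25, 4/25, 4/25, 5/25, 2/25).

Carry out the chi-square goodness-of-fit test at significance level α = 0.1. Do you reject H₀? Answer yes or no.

n = 169; E_i = n·p_i = [33.80, 33.80, 27.04, 27.04, 33.80, 13.52]
χ² = (21−33.80)²/33.80 + (38−33.80)²/33.80 + (26−27.04)²/27.04 + (32−27.04)²/27.04 + (40−33.80)²/33.80 + (12−13.52)²/13.52 = 7.6272
df = 5
p-value (upper-tail) = 0.17801
At α=0.1: p ≥ α → fail to reject H₀

reject H₀: no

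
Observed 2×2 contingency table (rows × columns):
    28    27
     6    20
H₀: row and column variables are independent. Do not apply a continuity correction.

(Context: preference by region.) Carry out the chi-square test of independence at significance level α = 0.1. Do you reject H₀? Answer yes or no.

reject H₀: yes

Row totals [55, 26], col totals [34, 47], n=81
χ² = (28−23.09)²/23.09 + (27−31.91)²/31.91 + (6−10.91)²/10.91 + (20−15.09)²/15.09 = 5.6149
df = 1
p-value (upper-tail) = 0.01781
At α=0.1: p < α → reject H₀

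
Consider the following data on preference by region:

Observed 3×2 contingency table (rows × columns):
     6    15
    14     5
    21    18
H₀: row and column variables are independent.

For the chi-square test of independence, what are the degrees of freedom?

degrees of freedom = 2

df = (r−1)(c−1) = (3−1)·(2−1) = 2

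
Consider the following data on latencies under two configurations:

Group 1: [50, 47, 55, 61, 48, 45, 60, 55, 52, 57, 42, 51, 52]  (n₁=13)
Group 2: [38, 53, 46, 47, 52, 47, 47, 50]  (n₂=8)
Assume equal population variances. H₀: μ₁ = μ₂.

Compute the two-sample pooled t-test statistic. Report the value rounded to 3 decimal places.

test statistic = 1.859

x̄₁=51.923, s₁=5.649, n₁=13
x̄₂=47.500, s₂=4.629, n₂=8
s_p² = [12·5.649² + 7·4.629²]/19 = 28.0486
SE = √(s_p²·(1/13+1/8)) = 2.3798
t = (51.923−47.500)/2.3798 = 1.8586
df = 19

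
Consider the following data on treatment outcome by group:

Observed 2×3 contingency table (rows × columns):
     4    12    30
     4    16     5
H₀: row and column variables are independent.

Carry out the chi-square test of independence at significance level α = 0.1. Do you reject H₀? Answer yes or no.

reject H₀: yes

Row totals [46, 25], col totals [8, 28, 35], n=71
χ² = (4−5.18)²/5.18 + (12−18.14)²/18.14 + (30−22.68)²/22.68 + (4−2.82)²/2.82 + (16−9.86)²/9.86 + (5−12.32)²/12.32 = 13.3886
df = 2
p-value (upper-tail) = 0.00124
At α=0.1: p < α → reject H₀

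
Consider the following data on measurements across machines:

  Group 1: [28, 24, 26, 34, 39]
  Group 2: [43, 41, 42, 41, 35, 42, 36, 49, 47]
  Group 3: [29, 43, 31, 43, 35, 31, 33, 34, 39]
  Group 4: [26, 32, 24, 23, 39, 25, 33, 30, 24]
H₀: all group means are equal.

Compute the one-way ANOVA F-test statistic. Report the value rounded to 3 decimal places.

test statistic = 11.049

Group means [30.20, 41.78, 35.33, 28.44], grand mean 34.406
SSB = Σnᵢ(x̄ᵢ−x̄)² = 905.141; SSW = ΣΣ(x−x̄ᵢ)² = 764.578
MSB = 905.141/3 = 301.7137; MSW = 764.578/28 = 27.3063
F = MSB/MSW = 11.0492
df = (3, 28)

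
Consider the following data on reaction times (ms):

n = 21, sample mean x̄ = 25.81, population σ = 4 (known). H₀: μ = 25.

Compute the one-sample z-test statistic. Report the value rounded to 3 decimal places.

SE = σ/√n = 4/√21 = 0.8729
z = (x̄−μ₀)/SE = (25.81−25)/0.8729 = 0.9280

test statistic = 0.928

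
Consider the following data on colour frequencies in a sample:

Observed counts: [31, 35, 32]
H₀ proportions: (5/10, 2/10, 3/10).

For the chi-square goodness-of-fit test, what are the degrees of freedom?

df = k − 1 = 3 − 1 = 2

degrees of freedom = 2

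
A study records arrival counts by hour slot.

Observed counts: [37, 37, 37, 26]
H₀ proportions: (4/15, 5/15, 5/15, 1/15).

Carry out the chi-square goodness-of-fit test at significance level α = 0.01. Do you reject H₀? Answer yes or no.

reject H₀: yes

n = 137; E_i = n·p_i = [36.53, 45.67, 45.67, 9.13]
χ² = (37−36.53)²/36.53 + (37−45.67)²/45.67 + (37−45.67)²/45.67 + (26−9.13)²/9.13 = 34.4434
df = 3
p-value (upper-tail) = 0.00000
At α=0.01: p < α → reject H₀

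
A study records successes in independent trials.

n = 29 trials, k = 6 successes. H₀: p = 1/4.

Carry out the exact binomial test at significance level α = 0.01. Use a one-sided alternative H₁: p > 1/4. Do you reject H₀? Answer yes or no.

Exact binomial: n=29, k=6, p₀=1/4=0.2500
P(X≥6) from Σ C(n,i)·p₀^i·(1−p₀)^(n−i)
p-value (one-sided, H₁ greater) = 0.76831
At α=0.01: p ≥ α → fail to reject H₀

reject H₀: no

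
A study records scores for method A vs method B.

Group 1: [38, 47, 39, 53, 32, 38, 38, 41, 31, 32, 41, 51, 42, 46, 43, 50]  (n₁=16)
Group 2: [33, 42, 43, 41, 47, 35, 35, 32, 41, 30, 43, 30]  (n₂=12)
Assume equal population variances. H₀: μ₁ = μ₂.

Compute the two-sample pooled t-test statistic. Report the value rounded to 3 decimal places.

x̄₁=41.375, s₁=6.742, n₁=16
x̄₂=37.667, s₂=5.805, n₂=12
s_p² = [15·6.742² + 11·5.805²]/26 = 40.4776
SE = √(s_p²·(1/16+1/12)) = 2.4296
t = (41.375−37.667)/2.4296 = 1.5263
df = 26

test statistic = 1.526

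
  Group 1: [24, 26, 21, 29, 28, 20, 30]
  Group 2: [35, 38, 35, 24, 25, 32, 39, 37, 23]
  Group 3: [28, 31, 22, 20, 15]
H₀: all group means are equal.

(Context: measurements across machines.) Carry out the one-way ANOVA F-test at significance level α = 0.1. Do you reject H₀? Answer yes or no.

reject H₀: yes

Group means [25.43, 32.00, 23.20], grand mean 27.714
SSB = Σnᵢ(x̄ᵢ−x̄)² = 303.771; SSW = ΣΣ(x−x̄ᵢ)² = 576.514
MSB = 303.771/2 = 151.8857; MSW = 576.514/18 = 32.0286
F = MSB/MSW = 4.7422
df = (2, 18)
p-value (upper-tail) = 0.02217
At α=0.1: p < α → reject H₀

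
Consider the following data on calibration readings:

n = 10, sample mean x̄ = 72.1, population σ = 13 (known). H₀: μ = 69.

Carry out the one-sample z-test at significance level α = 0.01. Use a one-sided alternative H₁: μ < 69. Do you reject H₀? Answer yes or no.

reject H₀: no

SE = σ/√n = 13/√10 = 4.1110
z = (x̄−μ₀)/SE = (72.1−69)/4.1110 = 0.7541
p-value (one-sided, H₁ less) = 0.77460
At α=0.01: p ≥ α → fail to reject H₀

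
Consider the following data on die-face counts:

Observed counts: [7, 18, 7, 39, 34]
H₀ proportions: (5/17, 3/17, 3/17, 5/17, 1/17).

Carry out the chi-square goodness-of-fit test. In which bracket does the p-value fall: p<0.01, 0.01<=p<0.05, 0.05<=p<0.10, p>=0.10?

p-value bracket: p<0.01

n = 105; E_i = n·p_i = [30.88, 18.53, 18.53, 30.88, 6.18]
χ² = (7−30.88)²/30.88 + (18−18.53)²/18.53 + (7−18.53)²/18.53 + (39−30.88)²/30.88 + (34−6.18)²/6.18 = 153.1302
df = 4
p-value (upper-tail) = 0.00000
→ bracket: p<0.01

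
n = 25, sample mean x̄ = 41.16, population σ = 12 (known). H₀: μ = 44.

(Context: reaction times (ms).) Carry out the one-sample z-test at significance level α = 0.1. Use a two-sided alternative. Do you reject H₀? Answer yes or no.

reject H₀: no

SE = σ/√n = 12/√25 = 2.4000
z = (x̄−μ₀)/SE = (41.16−44)/2.4000 = -1.1833
p-value (two-sided) = 0.23668
At α=0.1: p ≥ α → fail to reject H₀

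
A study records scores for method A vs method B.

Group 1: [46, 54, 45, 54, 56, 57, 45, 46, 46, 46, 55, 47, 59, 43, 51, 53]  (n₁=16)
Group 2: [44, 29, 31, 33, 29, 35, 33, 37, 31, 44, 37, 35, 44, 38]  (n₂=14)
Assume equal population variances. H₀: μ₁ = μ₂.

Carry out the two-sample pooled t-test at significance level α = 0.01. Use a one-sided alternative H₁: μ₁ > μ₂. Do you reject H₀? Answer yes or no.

x̄₁=50.188, s₁=5.193, n₁=16
x̄₂=35.714, s₂=5.298, n₂=14
s_p² = [15·5.193² + 13·5.298²]/28 = 27.4748
SE = √(s_p²·(1/16+1/14)) = 1.9182
t = (50.188−35.714)/1.9182 = 7.5450
df = 28
p-value (one-sided, H₁ greater) = 0.00000
At α=0.01: p < α → reject H₀

reject H₀: yes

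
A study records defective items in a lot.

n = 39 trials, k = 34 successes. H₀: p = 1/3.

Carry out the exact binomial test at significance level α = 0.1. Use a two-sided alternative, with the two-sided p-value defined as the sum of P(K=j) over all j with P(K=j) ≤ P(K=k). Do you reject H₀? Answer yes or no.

reject H₀: yes

Exact binomial: n=39, k=34, p₀=1/3=0.3333
P(X=j) = C(n,j)·p₀^j·(1−p₀)^(n−j); p = Σ P(X=j) over j with P(X=j) ≤ P(X=34)
p-value (two-sided) = 0.00000
At α=0.1: p < α → reject H₀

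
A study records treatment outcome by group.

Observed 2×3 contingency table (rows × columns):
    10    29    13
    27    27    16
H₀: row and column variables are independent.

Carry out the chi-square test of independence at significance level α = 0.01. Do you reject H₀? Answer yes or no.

reject H₀: no

Row totals [52, 70], col totals [37, 56, 29], n=122
χ² = (10−15.77)²/15.77 + (29−23.87)²/23.87 + (13−12.36)²/12.36 + (27−21.23)²/21.23 + (27−32.13)²/32.13 + (16−16.64)²/16.64 = 5.6601
df = 2
p-value (upper-tail) = 0.05901
At α=0.01: p ≥ α → fail to reject H₀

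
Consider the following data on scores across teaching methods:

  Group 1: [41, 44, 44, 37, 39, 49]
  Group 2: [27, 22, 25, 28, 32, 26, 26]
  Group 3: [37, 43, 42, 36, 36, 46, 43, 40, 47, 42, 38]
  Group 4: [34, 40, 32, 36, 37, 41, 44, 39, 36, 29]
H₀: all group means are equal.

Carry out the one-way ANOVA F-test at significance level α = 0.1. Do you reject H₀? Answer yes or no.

reject H₀: yes

Group means [42.33, 26.57, 40.91, 36.80], grand mean 37.000
SSB = Σnᵢ(x̄ᵢ−x̄)² = 1100.443; SSW = ΣΣ(x−x̄ᵢ)² = 471.557
MSB = 1100.443/3 = 366.8144; MSW = 471.557/30 = 15.7186
F = MSB/MSW = 23.3364
df = (3, 30)
p-value (upper-tail) = 0.00000
At α=0.1: p < α → reject H₀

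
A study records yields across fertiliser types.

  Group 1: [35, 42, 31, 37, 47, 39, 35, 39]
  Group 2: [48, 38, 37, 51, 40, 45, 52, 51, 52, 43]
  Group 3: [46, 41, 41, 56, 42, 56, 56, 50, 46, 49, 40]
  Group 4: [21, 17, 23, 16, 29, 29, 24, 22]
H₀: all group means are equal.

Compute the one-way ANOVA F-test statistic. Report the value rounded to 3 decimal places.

Group means [38.12, 45.70, 47.55, 22.62], grand mean 39.622
SSB = Σnᵢ(x̄ᵢ−x̄)² = 3389.125; SSW = ΣΣ(x−x̄ᵢ)² = 1045.577
MSB = 3389.125/3 = 1129.7085; MSW = 1045.577/33 = 31.6842
F = MSB/MSW = 35.6553
df = (3, 33)

test statistic = 35.655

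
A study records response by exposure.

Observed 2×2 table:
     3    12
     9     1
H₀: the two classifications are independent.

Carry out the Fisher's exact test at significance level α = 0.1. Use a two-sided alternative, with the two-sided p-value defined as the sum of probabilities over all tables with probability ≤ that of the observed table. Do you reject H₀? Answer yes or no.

reject H₀: yes

Margins: r₁=15, r₂=10, c₁=12, c₂=13, n=25
p_obs = C(15,3)·C(10,9)/C(25,12); sum pmf over tables with pmf ≤ p_obs
p-value (two-sided) = 0.00098
At α=0.1: p < α → reject H₀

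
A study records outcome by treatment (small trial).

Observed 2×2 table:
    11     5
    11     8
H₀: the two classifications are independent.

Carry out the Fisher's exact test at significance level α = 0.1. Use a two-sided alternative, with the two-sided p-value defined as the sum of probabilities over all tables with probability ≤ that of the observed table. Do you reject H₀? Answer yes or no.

Margins: r₁=16, r₂=19, c₁=22, c₂=13, n=35
p_obs = C(16,11)·C(19,11)/C(35,22); sum pmf over tables with pmf ≤ p_obs
p-value (two-sided) = 0.72668
At α=0.1: p ≥ α → fail to reject H₀

reject H₀: no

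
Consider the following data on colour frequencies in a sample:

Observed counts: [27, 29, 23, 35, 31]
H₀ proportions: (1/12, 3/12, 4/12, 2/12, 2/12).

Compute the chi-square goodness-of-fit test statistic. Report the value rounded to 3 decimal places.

test statistic = 39.931

n = 145; E_i = n·p_i = [12.08, 36.25, 48.33, 24.17, 24.17]
χ² = (27−12.08)²/12.08 + (29−36.25)²/36.25 + (23−48.33)²/48.33 + (35−24.17)²/24.17 + (31−24.17)²/24.17 = 39.9310
df = 4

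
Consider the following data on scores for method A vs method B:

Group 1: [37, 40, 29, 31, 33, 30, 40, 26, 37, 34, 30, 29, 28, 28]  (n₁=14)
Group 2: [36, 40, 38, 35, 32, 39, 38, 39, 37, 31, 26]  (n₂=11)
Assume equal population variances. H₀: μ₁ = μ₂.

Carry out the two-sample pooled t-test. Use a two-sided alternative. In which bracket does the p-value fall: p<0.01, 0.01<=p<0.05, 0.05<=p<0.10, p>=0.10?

x̄₁=32.286, s₁=4.615, n₁=14
x̄₂=35.545, s₂=4.275, n₂=11
s_p² = [13·4.615² + 10·4.275²]/23 = 19.9819
SE = √(s_p²·(1/14+1/11)) = 1.8011
t = (32.286−35.545)/1.8011 = -1.8099
df = 23
p-value (two-sided) = 0.08340
→ bracket: 0.05<=p<0.10

p-value bracket: 0.05<=p<0.10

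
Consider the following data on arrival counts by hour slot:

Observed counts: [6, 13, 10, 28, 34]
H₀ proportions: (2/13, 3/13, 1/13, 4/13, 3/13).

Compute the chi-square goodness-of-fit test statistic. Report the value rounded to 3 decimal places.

test statistic = 16.952

n = 91; E_i = n·p_i = [14.00, 21.00, 7.00, 28.00, 21.00]
χ² = (6−14.00)²/14.00 + (13−21.00)²/21.00 + (10−7.00)²/7.00 + (28−28.00)²/28.00 + (34−21.00)²/21.00 = 16.9524
df = 4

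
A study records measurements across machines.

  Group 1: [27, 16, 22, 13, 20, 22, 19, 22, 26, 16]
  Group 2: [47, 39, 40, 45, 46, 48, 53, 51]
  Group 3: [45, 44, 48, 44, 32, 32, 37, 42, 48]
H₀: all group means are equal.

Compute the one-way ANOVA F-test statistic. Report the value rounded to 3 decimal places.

Group means [20.30, 46.12, 41.33], grand mean 34.963
SSB = Σnᵢ(x̄ᵢ−x̄)² = 3511.988; SSW = ΣΣ(x−x̄ᵢ)² = 652.975
MSB = 3511.988/2 = 1755.9940; MSW = 652.975/24 = 27.2073
F = MSB/MSW = 64.5413
df = (2, 24)

test statistic = 64.541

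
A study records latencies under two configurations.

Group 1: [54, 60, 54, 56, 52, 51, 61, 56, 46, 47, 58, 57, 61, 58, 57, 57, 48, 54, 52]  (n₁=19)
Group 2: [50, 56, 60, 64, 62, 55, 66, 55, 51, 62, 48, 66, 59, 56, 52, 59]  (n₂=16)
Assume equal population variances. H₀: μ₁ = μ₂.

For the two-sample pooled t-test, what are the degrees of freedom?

degrees of freedom = 33

df = n₁ + n₂ − 2 = 19 + 16 − 2 = 33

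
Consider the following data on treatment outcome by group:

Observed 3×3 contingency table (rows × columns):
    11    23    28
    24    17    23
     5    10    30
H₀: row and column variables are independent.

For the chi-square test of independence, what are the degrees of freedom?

df = (r−1)(c−1) = (3−1)·(3−1) = 4

degrees of freedom = 4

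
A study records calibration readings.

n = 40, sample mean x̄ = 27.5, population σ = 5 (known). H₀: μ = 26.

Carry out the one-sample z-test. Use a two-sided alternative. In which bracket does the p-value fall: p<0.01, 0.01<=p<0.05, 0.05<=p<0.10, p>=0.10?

p-value bracket: 0.05<=p<0.10

SE = σ/√n = 5/√40 = 0.7906
z = (x̄−μ₀)/SE = (27.5−26)/0.7906 = 1.8974
p-value (two-sided) = 0.05778
→ bracket: 0.05<=p<0.10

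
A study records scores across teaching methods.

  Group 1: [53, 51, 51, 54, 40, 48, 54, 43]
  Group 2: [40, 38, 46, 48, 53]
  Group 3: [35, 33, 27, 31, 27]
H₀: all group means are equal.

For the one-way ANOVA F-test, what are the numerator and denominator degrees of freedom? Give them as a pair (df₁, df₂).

degrees of freedom = [2, 15]

k = 3 groups, N = 18 total
df = (k−1, N−k) = (3−1, 18−3) = (2, 15)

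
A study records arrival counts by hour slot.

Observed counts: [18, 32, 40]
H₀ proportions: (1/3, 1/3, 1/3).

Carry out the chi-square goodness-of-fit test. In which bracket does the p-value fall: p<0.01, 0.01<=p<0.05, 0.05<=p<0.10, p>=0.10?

p-value bracket: 0.01<=p<0.05

n = 90; E_i = n·p_i = [30.00, 30.00, 30.00]
χ² = (18−30.00)²/30.00 + (32−30.00)²/30.00 + (40−30.00)²/30.00 = 8.2667
df = 2
p-value (upper-tail) = 0.01603
→ bracket: 0.01<=p<0.05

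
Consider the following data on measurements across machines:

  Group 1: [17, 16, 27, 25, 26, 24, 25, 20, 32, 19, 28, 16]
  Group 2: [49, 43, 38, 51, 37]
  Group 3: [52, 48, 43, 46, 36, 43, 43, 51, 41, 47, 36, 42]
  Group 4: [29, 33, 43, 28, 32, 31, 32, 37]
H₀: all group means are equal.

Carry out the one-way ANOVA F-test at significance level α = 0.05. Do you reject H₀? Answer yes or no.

Group means [22.92, 43.60, 44.00, 33.12], grand mean 34.757
SSB = Σnᵢ(x̄ᵢ−x̄)² = 3119.819; SSW = ΣΣ(x−x̄ᵢ)² = 906.992
MSB = 3119.819/3 = 1039.9397; MSW = 906.992/33 = 27.4846
F = MSB/MSW = 37.8372
df = (3, 33)
p-value (upper-tail) = 0.00000
At α=0.05: p < α → reject H₀

reject H₀: yes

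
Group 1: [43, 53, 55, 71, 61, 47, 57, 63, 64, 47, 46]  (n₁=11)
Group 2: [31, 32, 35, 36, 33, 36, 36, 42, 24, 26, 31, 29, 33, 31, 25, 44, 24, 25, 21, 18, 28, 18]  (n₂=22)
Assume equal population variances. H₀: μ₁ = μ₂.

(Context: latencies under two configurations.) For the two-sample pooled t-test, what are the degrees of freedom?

degrees of freedom = 31

df = n₁ + n₂ − 2 = 11 + 22 − 2 = 31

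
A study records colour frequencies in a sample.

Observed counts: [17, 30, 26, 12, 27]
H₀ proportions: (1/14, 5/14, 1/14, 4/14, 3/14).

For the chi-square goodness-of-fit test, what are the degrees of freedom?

degrees of freedom = 4

df = k − 1 = 5 − 1 = 4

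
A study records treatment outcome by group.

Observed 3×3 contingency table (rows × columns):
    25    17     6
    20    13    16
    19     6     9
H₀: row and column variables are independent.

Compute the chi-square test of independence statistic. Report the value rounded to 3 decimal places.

test statistic = 7.721

Row totals [48, 49, 34], col totals [64, 36, 31], n=131
χ² = (25−23.45)²/23.45 + (17−13.19)²/13.19 + (6−11.36)²/11.36 + (20−23.94)²/23.94 + (13−13.47)²/13.47 + (16−11.60)²/11.60 + (19−16.61)²/16.61 + (6−9.34)²/9.34 + (9−8.05)²/8.05 = 7.7211
df = 4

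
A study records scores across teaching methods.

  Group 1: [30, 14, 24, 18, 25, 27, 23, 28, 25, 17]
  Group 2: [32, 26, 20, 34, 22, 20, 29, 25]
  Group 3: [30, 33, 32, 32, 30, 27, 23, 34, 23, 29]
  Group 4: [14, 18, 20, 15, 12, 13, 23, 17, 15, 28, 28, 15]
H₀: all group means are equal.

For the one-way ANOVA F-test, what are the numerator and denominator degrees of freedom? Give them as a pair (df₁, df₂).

degrees of freedom = [3, 36]

k = 4 groups, N = 40 total
df = (k−1, N−k) = (4−1, 40−4) = (3, 36)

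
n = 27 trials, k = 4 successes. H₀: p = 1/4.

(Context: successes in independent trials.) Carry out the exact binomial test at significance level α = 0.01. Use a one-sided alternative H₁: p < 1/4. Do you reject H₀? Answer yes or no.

reject H₀: no

Exact binomial: n=27, k=4, p₀=1/4=0.2500
P(X≤4) from Σ C(n,i)·p₀^i·(1−p₀)^(n−i)
p-value (one-sided, H₁ less) = 0.15832
At α=0.01: p ≥ α → fail to reject H₀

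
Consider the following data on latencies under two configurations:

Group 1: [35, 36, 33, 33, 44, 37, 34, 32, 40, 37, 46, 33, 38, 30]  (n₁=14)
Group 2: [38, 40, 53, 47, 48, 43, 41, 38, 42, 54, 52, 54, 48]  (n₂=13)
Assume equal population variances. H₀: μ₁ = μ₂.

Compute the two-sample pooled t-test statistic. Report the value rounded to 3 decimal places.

x̄₁=36.286, s₁=4.548, n₁=14
x̄₂=46.000, s₂=6.028, n₂=13
s_p² = [13·4.548² + 12·6.028²]/25 = 28.1943
SE = √(s_p²·(1/14+1/13)) = 2.0452
t = (36.286−46.000)/2.0452 = -4.7499
df = 25

test statistic = -4.750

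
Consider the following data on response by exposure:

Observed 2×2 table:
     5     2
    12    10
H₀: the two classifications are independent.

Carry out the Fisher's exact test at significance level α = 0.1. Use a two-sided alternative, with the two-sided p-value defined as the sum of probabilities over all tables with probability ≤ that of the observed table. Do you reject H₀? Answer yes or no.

Margins: r₁=7, r₂=22, c₁=17, c₂=12, n=29
p_obs = C(7,5)·C(22,12)/C(29,17); sum pmf over tables with pmf ≤ p_obs
p-value (two-sided) = 0.66453
At α=0.1: p ≥ α → fail to reject H₀

reject H₀: no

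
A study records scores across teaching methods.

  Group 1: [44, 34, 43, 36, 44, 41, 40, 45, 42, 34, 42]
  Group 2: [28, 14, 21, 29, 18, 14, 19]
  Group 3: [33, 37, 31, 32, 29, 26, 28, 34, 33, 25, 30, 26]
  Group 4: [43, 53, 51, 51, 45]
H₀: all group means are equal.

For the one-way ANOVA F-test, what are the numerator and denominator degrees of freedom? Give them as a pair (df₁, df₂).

k = 4 groups, N = 35 total
df = (k−1, N−k) = (4−1, 35−4) = (3, 31)

degrees of freedom = [3, 31]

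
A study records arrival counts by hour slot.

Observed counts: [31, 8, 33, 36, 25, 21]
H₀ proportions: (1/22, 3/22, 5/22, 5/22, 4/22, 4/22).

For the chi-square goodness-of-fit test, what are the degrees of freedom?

degrees of freedom = 5

df = k − 1 = 6 − 1 = 5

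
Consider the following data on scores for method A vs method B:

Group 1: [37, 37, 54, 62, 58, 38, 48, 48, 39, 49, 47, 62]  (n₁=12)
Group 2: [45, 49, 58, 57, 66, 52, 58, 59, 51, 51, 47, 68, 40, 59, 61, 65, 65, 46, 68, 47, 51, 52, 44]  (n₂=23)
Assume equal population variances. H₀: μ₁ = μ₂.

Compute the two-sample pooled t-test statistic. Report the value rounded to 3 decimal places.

x̄₁=48.250, s₁=9.304, n₁=12
x̄₂=54.739, s₂=8.269, n₂=23
s_p² = [11·9.304² + 22·8.269²]/33 = 74.4450
SE = √(s_p²·(1/12+1/23)) = 3.0725
t = (48.250−54.739)/3.0725 = -2.1120
df = 33

test statistic = -2.112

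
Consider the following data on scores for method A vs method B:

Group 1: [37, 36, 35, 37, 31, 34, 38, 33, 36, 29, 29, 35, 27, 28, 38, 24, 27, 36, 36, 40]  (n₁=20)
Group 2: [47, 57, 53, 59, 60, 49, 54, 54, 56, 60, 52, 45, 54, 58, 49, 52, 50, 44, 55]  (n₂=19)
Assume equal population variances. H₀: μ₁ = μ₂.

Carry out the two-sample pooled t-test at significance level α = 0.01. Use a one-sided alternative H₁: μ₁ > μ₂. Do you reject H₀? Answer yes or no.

x̄₁=33.300, s₁=4.520, n₁=20
x̄₂=53.053, s₂=4.801, n₂=19
s_p² = [19·4.520² + 18·4.801²]/37 = 21.7067
SE = √(s_p²·(1/20+1/19)) = 1.4926
t = (33.300−53.053)/1.4926 = -13.2339
df = 37
p-value (one-sided, H₁ greater) = 1.00000
At α=0.01: p ≥ α → fail to reject H₀

reject H₀: no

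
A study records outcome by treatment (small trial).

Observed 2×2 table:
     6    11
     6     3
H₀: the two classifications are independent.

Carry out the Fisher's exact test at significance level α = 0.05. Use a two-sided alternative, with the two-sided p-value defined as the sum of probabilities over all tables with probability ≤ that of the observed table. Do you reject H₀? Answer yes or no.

Margins: r₁=17, r₂=9, c₁=12, c₂=14, n=26
p_obs = C(17,6)·C(9,6)/C(26,12); sum pmf over tables with pmf ≤ p_obs
p-value (two-sided) = 0.21767
At α=0.05: p ≥ α → fail to reject H₀

reject H₀: no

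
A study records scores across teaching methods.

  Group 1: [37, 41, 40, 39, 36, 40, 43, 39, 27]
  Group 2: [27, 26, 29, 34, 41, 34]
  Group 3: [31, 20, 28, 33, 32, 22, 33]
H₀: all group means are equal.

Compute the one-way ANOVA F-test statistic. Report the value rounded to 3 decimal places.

Group means [38.00, 31.83, 28.43], grand mean 33.273
SSB = Σnᵢ(x̄ᵢ−x̄)² = 377.816; SSW = ΣΣ(x−x̄ᵢ)² = 502.548
MSB = 377.816/2 = 188.9080; MSW = 502.548/19 = 26.4499
F = MSB/MSW = 7.1421
df = (2, 19)

test statistic = 7.142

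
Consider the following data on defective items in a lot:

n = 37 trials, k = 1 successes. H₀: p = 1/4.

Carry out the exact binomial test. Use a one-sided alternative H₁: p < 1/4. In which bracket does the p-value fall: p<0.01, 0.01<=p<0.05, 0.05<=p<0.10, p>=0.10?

Exact binomial: n=37, k=1, p₀=1/4=0.2500
P(X≤1) from Σ C(n,i)·p₀^i·(1−p₀)^(n−i)
p-value (one-sided, H₁ less) = 0.00032
→ bracket: p<0.01

p-value bracket: p<0.01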